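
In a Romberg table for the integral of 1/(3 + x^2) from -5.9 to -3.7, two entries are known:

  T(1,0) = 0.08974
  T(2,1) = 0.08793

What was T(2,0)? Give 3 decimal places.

From T(2,1) = (4·T(2,0) − T(1,0))/3, solve for T(2,0):
4·T(2,0) = 3·0.08793 + 0.08974 = 0.35353
T(2,0) = 0.08838

0.088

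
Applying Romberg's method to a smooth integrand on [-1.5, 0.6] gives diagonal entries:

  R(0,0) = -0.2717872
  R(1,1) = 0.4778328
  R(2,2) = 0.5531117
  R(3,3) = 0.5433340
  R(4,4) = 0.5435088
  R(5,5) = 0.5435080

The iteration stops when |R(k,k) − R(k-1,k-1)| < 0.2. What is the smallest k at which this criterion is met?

|R(1,1) − R(0,0)| = 0.7496200 ≥ 0.2
|R(2,2) − R(1,1)| = 0.0752789 < 0.2

k = 2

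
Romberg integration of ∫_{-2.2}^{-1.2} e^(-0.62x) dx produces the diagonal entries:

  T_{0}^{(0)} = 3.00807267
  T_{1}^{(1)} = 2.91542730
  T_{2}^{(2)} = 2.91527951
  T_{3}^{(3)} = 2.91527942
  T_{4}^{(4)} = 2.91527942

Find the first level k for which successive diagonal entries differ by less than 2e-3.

|T_{1}^{(1)} − T_{0}^{(0)}| = 0.09264537 ≥ 2e-3
|T_{2}^{(2)} − T_{1}^{(1)}| = 0.00014779 < 2e-3

k = 2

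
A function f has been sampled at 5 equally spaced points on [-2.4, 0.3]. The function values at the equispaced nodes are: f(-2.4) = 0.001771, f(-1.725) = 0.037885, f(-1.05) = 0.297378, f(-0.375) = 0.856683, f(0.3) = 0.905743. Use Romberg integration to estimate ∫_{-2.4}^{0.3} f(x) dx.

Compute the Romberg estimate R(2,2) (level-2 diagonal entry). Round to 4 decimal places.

1.1564

R(0,0) (trapezoid, 1 panel, h=2.7000): 1.225144
R(1,0) (trapezoid, 2 panels, h=1.3500): 1.014032
R(2,0) (trapezoid, 4 panels, h=0.6750): 1.110850
R(1,1) = 1.014032 + (1.014032 − 1.225144)/3 = 0.943661
R(2,1) = 1.110850 + (1.110850 − 1.014032)/3 = 1.143123
R(2,2) = 1.143123 + (1.143123 − 0.943661)/15 = 1.156420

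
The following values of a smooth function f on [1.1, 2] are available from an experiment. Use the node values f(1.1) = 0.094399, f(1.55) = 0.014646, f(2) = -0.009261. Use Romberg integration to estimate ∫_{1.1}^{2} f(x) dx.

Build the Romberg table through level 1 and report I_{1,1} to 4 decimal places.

0.0216

I_{0,0} (trapezoid, 1 panel, h=0.9000): 0.038312
I_{1,0} (trapezoid, 2 panels, h=0.4500): 0.025747
I_{1,1} = 0.025747 + (0.025747 − 0.038312)/3 = 0.021559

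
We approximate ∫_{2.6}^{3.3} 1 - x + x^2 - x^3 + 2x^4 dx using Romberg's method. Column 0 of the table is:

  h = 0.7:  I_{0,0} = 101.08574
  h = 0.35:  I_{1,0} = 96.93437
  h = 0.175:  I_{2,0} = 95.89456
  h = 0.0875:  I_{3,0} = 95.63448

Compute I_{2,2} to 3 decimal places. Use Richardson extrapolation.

I_{1,1} = (4·96.93437 − 101.08574) / 3 = 95.55058
I_{2,1} = 95.89456 + (95.89456 − 96.93437)/3 = 95.54796
I_{2,2} = 95.54796 + (95.54796 − 95.55058)/15 = 95.54779

95.548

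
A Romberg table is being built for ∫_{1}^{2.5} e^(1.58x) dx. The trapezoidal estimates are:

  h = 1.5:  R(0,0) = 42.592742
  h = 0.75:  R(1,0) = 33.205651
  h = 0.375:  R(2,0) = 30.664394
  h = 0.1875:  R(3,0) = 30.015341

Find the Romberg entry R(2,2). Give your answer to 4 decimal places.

29.8000

Richardson extrapolation on the trapezoidal column (denominator 4−1=3):
R(1,1) = 33.205651 + (33.205651 − 42.592742)/3 = 30.076621
R(2,1) = (4·30.664394 − 33.205651) / 3 = 29.817308
R(2,2) = 29.817308 + (29.817308 − 30.076621)/15 = 29.800020
(Column j=1 coincides with Simpson's rule on the same nodes.)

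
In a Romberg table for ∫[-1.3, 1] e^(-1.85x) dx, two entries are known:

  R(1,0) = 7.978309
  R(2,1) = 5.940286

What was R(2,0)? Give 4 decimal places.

From R(2,1) = (4·R(2,0) − R(1,0))/3, solve for R(2,0):
4·R(2,0) = 3·5.940286 + 7.978309 = 25.799167
R(2,0) = 6.449792

6.4498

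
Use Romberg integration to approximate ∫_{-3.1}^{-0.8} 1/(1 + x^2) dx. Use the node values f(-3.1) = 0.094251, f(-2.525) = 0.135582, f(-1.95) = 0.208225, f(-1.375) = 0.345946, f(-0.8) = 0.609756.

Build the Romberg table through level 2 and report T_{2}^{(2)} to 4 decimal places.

0.5836

T_{0}^{(0)} (trapezoid, 1 panel, h=2.3000): 0.809608
T_{1}^{(0)} (trapezoid, 2 panels, h=1.1500): 0.644263
T_{2}^{(0)} (trapezoid, 4 panels, h=0.5750): 0.599010
T_{1}^{(1)} = 0.644263 + (0.644263 − 0.809608)/3 = 0.589148
T_{2}^{(1)} = 0.599010 + (0.599010 − 0.644263)/3 = 0.583926
T_{2}^{(2)} = 0.583926 + (0.583926 − 0.589148)/15 = 0.583578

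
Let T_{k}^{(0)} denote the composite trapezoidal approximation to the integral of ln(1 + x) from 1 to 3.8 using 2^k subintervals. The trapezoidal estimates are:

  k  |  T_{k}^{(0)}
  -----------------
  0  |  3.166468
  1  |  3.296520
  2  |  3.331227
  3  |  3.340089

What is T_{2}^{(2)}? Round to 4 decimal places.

T_{1}^{(1)} = (4·3.296520 − 3.166468) / 3 = 3.339871
T_{2}^{(1)} = (4·3.331227 − 3.296520) / 3 = 3.342796
T_{2}^{(2)} = 3.342796 + (3.342796 − 3.339871)/15 = 3.342991

3.3430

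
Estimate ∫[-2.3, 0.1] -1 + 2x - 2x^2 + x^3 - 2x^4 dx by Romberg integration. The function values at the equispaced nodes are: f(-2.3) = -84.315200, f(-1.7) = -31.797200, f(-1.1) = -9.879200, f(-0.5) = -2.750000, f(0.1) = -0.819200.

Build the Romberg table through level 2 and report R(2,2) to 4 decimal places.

-48.5334

R(0,0) (trapezoid, 1 panel, h=2.4000): -102.161280
R(1,0) (trapezoid, 2 panels, h=1.2000): -62.935680
R(2,0) (trapezoid, 4 panels, h=0.6000): -52.196160
R(1,1) = -62.935680 + (-62.935680 − (-102.161280))/3 = -49.860480
R(2,1) = -52.196160 + (-52.196160 − (-62.935680))/3 = -48.616320
R(2,2) = -48.616320 + (-48.616320 − (-49.860480))/15 = -48.533376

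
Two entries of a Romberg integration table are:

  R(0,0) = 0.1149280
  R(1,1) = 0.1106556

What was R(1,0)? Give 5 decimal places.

From R(1,1) = (4·R(1,0) − R(0,0))/3, solve for R(1,0):
4·R(1,0) = 3·0.1106556 + 0.1149280 = 0.4468948
R(1,0) = 0.1117237

0.11172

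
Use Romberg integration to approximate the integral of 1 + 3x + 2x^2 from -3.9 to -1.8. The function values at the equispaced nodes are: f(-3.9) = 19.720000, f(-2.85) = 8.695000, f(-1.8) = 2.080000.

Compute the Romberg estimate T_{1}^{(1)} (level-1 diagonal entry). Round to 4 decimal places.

19.8030

T_{0}^{(0)} (trapezoid, 1 panel, h=2.1000): 22.890000
T_{1}^{(0)} (trapezoid, 2 panels, h=1.0500): 20.574750
T_{1}^{(1)} = 20.574750 + (20.574750 − 22.890000)/3 = 19.803000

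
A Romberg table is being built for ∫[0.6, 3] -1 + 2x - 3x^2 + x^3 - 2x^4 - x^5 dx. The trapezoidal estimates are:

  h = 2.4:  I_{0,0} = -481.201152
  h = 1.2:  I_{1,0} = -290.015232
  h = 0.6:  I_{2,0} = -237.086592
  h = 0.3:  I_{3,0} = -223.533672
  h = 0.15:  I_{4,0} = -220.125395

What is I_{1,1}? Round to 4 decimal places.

Richardson extrapolation on the trapezoidal column (denominator 4−1=3):
I_{1,1} = -290.015232 + (-290.015232 − (-481.201152))/3 = -226.286592

-226.2866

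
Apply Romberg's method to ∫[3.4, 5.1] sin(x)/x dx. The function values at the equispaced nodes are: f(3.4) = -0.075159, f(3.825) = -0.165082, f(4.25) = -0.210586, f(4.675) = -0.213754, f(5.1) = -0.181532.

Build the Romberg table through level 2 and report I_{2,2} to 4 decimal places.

-0.3107

I_{0,0} (trapezoid, 1 panel, h=1.7000): -0.218187
I_{1,0} (trapezoid, 2 panels, h=0.8500): -0.288092
I_{2,0} (trapezoid, 4 panels, h=0.4250): -0.305051
I_{1,1} = -0.288092 + (-0.288092 − (-0.218187))/3 = -0.311394
I_{2,1} = -0.305051 + (-0.305051 − (-0.288092))/3 = -0.310704
I_{2,2} = -0.310704 + (-0.310704 − (-0.311394))/15 = -0.310658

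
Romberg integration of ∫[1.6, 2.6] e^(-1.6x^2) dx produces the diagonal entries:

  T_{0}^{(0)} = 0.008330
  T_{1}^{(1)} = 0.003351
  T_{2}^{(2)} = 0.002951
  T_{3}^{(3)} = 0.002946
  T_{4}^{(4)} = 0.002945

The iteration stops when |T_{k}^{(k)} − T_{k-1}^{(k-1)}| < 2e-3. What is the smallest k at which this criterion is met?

k = 2

|T_{1}^{(1)} − T_{0}^{(0)}| = 0.004979 ≥ 2e-3
|T_{2}^{(2)} − T_{1}^{(1)}| = 0.000400 < 2e-3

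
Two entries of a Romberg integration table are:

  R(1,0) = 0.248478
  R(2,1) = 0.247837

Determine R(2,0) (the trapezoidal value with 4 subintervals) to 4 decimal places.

From R(2,1) = (4·R(2,0) − R(1,0))/3, solve for R(2,0):
4·R(2,0) = 3·0.247837 + 0.248478 = 0.991989
R(2,0) = 0.247997

0.2480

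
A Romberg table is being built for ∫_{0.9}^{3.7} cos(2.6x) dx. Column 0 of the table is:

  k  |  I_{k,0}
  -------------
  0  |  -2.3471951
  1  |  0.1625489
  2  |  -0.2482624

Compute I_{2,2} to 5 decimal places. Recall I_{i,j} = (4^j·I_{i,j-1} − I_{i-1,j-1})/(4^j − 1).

-0.47749

Richardson extrapolation on the trapezoidal column (denominator 4−1=3):
I_{1,1} = (4·0.1625489 − (-2.3471951)) / 3 = 0.9991302
I_{2,1} = (4·(-0.2482624) − 0.1625489) / 3 = -0.3851995
I_{2,2} = (16·(-0.3851995) − 0.9991302) / 15 = -0.4774881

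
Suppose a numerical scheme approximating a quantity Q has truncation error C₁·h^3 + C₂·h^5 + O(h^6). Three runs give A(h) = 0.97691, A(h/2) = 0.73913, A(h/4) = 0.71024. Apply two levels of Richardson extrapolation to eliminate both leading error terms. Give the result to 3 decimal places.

First eliminate the h^3 term (factor 2^3 = 8):
  B₁ = (8·0.73913 − 0.97691)/7 = 0.70516
  B₂ = (8·0.71024 − 0.73913)/7 = 0.70611
Then eliminate the h^5 term (factor 2^5 = 32):
  (32·0.70611 − 0.70516)/31 = 0.70614

0.706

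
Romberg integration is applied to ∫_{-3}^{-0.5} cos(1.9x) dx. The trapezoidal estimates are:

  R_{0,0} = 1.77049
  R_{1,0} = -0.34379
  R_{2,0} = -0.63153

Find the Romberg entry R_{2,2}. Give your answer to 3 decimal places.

R_{1,1} = (4·(-0.34379) − 1.77049) / 3 = -1.04855
R_{2,1} = -0.63153 + (-0.63153 − (-0.34379))/3 = -0.72744
R_{2,2} = -0.72744 + (-0.72744 − (-1.04855))/15 = -0.70603

-0.706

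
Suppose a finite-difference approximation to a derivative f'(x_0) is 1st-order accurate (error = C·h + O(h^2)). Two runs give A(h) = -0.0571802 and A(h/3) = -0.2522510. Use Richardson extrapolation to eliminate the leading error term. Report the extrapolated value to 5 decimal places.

Extrapolated value = (3·A(h/3) − A(h)) / (3 − 1)
= (3·(-0.2522510) − (-0.0571802)) / 2
= -0.6995728 / 2 = -0.3497864

-0.34979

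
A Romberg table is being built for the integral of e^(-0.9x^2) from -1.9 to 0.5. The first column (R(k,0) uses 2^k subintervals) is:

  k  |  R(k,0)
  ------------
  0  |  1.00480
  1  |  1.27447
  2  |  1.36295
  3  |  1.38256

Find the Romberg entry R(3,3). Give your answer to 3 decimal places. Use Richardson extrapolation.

Richardson extrapolation on the trapezoidal column (denominator 4−1=3):
R(1,1) = 1.27447 + (1.27447 − 1.00480)/3 = 1.36436
R(2,1) = 1.36295 + (1.36295 − 1.27447)/3 = 1.39244
R(3,1) = 1.38256 + (1.38256 − 1.36295)/3 = 1.38910
R(2,2) = (16·1.39244 − 1.36436) / 15 = 1.39431
R(3,2) = 1.38910 + (1.38910 − 1.39244)/15 = 1.38888
R(3,3) = (64·1.38888 − 1.39431) / 63 = 1.38879

1.389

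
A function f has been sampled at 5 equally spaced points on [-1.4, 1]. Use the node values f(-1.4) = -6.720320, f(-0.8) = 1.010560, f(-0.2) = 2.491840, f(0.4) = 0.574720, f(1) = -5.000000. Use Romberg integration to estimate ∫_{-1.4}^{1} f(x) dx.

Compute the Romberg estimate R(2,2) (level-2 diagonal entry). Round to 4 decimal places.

-0.0376

R(0,0) (trapezoid, 1 panel, h=2.4000): -14.064384
R(1,0) (trapezoid, 2 panels, h=1.2000): -4.041984
R(2,0) (trapezoid, 4 panels, h=0.6000): -1.069824
R(1,1) = -4.041984 + (-4.041984 − (-14.064384))/3 = -0.701184
R(2,1) = -1.069824 + (-1.069824 − (-4.041984))/3 = -0.079104
R(2,2) = -0.079104 + (-0.079104 − (-0.701184))/15 = -0.037632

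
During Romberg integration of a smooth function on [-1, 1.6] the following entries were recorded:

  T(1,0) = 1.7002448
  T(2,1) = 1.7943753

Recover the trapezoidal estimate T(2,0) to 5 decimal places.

1.77084

From T(2,1) = (4·T(2,0) − T(1,0))/3, solve for T(2,0):
4·T(2,0) = 3·1.7943753 + 1.7002448 = 7.0833707
T(2,0) = 1.7708427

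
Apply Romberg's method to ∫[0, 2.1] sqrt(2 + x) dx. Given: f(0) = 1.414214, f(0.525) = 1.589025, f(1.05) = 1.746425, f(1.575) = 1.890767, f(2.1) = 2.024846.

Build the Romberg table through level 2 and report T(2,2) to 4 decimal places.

T(0,0) (trapezoid, 1 panel, h=2.1000): 3.611013
T(1,0) (trapezoid, 2 panels, h=1.0500): 3.639253
T(2,0) (trapezoid, 4 panels, h=0.5250): 3.646517
T(1,1) = 3.639253 + (3.639253 − 3.611013)/3 = 3.648666
T(2,1) = 3.646517 + (3.646517 − 3.639253)/3 = 3.648938
T(2,2) = 3.648938 + (3.648938 − 3.648666)/15 = 3.648956

3.6490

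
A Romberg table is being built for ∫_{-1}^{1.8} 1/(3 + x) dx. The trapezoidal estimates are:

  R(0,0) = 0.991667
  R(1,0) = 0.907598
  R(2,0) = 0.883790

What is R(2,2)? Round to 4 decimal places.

0.8756

R(1,1) = (4·0.907598 − 0.991667) / 3 = 0.879575
R(2,1) = (4·0.883790 − 0.907598) / 3 = 0.875854
R(2,2) = (16·0.875854 − 0.879575) / 15 = 0.875606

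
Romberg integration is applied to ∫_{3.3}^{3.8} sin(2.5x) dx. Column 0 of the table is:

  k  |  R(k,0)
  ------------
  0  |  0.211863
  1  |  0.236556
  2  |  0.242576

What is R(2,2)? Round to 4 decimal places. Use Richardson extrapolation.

0.2446

R(1,1) = (4·0.236556 − 0.211863) / 3 = 0.244787
R(2,1) = (4·0.242576 − 0.236556) / 3 = 0.244583
R(2,2) = (16·0.244583 − 0.244787) / 15 = 0.244569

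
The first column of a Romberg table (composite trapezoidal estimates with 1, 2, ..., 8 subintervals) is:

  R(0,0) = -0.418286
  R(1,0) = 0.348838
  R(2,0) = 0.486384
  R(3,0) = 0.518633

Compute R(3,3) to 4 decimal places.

0.5292

R(1,1) = (4·0.348838 − (-0.418286)) / 3 = 0.604546
R(2,1) = 0.486384 + (0.486384 − 0.348838)/3 = 0.532233
R(3,1) = (4·0.518633 − 0.486384) / 3 = 0.529383
R(2,2) = (16·0.532233 − 0.604546) / 15 = 0.527412
R(3,2) = 0.529383 + (0.529383 − 0.532233)/15 = 0.529193
R(3,3) = 0.529193 + (0.529193 − 0.527412)/63 = 0.529221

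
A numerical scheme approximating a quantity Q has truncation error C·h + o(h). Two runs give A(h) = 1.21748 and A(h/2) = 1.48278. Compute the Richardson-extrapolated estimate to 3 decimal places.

1.748

The leading error scales as h; refining by a factor of 2 reduces it by 2^1 = 2.
Extrapolated value = (2·A(h/2) − A(h)) / (2 − 1)
= (2·1.48278 − 1.21748) / 1
= 1.74808 / 1 = 1.74808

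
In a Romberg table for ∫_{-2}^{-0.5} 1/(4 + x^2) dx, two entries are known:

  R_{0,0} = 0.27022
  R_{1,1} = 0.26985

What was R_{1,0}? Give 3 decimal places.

From R_{1,1} = (4·R_{1,0} − R_{0,0})/3, solve for R_{1,0}:
4·R_{1,0} = 3·0.26985 + 0.27022 = 1.07977
R_{1,0} = 0.26994

0.270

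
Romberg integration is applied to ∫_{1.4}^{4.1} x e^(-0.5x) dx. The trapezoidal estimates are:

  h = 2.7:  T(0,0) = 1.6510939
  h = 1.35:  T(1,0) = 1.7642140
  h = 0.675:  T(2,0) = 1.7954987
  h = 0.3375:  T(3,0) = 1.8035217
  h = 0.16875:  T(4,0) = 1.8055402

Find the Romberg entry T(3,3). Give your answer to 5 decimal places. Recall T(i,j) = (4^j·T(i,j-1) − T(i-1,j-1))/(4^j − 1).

1.80621

T(1,1) = 1.7642140 + (1.7642140 − 1.6510939)/3 = 1.8019207
T(2,1) = 1.7954987 + (1.7954987 − 1.7642140)/3 = 1.8059269
T(3,1) = (4·1.8035217 − 1.7954987) / 3 = 1.8061960
T(2,2) = 1.8059269 + (1.8059269 − 1.8019207)/15 = 1.8061940
T(3,2) = 1.8061960 + (1.8061960 − 1.8059269)/15 = 1.8062139
T(3,3) = 1.8062139 + (1.8062139 − 1.8061940)/63 = 1.8062142
(Column j=1 coincides with Simpson's rule on the same nodes.)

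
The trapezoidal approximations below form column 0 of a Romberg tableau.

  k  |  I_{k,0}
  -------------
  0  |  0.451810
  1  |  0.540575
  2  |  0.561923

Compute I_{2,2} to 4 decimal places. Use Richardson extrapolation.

I_{1,1} = 0.540575 + (0.540575 − 0.451810)/3 = 0.570163
I_{2,1} = (4·0.561923 − 0.540575) / 3 = 0.569039
I_{2,2} = (16·0.569039 − 0.570163) / 15 = 0.568964

0.5690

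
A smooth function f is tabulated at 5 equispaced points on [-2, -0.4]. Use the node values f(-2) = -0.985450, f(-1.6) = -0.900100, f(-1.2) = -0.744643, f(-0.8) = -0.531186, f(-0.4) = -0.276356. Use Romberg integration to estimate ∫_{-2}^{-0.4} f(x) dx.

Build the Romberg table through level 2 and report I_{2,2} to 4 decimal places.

-1.1301

I_{0,0} (trapezoid, 1 panel, h=1.6000): -1.009445
I_{1,0} (trapezoid, 2 panels, h=0.8000): -1.100437
I_{2,0} (trapezoid, 4 panels, h=0.4000): -1.122733
I_{1,1} = -1.100437 + (-1.100437 − (-1.009445))/3 = -1.130768
I_{2,1} = -1.122733 + (-1.122733 − (-1.100437))/3 = -1.130165
I_{2,2} = -1.130165 + (-1.130165 − (-1.130768))/15 = -1.130125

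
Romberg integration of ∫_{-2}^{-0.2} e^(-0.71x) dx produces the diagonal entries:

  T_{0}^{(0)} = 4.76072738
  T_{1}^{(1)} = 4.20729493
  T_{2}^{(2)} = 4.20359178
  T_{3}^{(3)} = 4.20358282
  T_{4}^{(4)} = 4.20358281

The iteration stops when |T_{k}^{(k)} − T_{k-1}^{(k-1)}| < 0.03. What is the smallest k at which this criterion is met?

|T_{1}^{(1)} − T_{0}^{(0)}| = 0.55343245 ≥ 0.03
|T_{2}^{(2)} − T_{1}^{(1)}| = 0.00370315 < 0.03

k = 2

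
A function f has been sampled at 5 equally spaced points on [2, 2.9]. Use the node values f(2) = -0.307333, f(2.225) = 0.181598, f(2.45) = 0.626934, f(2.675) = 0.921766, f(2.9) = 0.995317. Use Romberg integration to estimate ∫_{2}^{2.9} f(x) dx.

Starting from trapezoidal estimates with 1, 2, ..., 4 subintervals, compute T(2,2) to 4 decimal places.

0.4765

T(0,0) (trapezoid, 1 panel, h=0.9000): 0.309593
T(1,0) (trapezoid, 2 panels, h=0.4500): 0.436917
T(2,0) (trapezoid, 4 panels, h=0.2250): 0.466715
T(1,1) = 0.436917 + (0.436917 − 0.309593)/3 = 0.479358
T(2,1) = 0.466715 + (0.466715 − 0.436917)/3 = 0.476648
T(2,2) = 0.476648 + (0.476648 − 0.479358)/15 = 0.476467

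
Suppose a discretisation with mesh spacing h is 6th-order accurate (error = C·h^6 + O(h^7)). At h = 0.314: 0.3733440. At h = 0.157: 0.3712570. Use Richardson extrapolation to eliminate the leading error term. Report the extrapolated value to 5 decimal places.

0.37122

Extrapolated value = (64·A(h/2) − A(h)) / (64 − 1)
= (64·0.3712570 − 0.3733440) / 63
= 23.3871040 / 63 = 0.3712239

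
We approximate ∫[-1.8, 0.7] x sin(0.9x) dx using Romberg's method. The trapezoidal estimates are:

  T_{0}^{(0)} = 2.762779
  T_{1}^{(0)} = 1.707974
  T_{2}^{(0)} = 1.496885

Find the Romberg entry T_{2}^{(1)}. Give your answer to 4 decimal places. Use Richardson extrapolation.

T_{2}^{(1)} = 1.496885 + (1.496885 − 1.707974)/3 = 1.426522
(Column j=1 coincides with Simpson's rule on the same nodes.)

1.4265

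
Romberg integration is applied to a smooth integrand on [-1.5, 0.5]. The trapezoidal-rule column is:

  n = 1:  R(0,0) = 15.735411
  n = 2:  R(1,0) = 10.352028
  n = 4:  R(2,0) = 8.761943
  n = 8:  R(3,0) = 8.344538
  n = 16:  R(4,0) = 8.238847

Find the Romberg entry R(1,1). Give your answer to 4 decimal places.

Richardson extrapolation on the trapezoidal column (denominator 4−1=3):
R(1,1) = 10.352028 + (10.352028 − 15.735411)/3 = 8.557567

8.5576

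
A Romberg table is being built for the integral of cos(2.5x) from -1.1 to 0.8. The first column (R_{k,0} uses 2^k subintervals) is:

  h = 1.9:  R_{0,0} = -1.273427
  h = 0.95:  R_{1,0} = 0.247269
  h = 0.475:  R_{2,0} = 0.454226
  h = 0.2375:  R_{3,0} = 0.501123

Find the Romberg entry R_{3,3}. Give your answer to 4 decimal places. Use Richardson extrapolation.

0.5165

Richardson extrapolation on the trapezoidal column (denominator 4−1=3):
R_{1,1} = (4·0.247269 − (-1.273427)) / 3 = 0.754168
R_{2,1} = (4·0.454226 − 0.247269) / 3 = 0.523212
R_{3,1} = (4·0.501123 − 0.454226) / 3 = 0.516755
R_{2,2} = (16·0.523212 − 0.754168) / 15 = 0.507815
R_{3,2} = (16·0.516755 − 0.523212) / 15 = 0.516325
R_{3,3} = (64·0.516325 − 0.507815) / 63 = 0.516460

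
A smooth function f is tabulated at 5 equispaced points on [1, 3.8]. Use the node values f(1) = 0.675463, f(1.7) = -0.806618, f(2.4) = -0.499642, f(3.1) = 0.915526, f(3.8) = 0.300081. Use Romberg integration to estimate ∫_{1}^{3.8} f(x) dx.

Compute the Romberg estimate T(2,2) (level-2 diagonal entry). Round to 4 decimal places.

0.1343

T(0,0) (trapezoid, 1 panel, h=2.8000): 1.365762
T(1,0) (trapezoid, 2 panels, h=1.4000): -0.016618
T(2,0) (trapezoid, 4 panels, h=0.7000): 0.067927
T(1,1) = -0.016618 + (-0.016618 − 1.365762)/3 = -0.477411
T(2,1) = 0.067927 + (0.067927 − (-0.016618))/3 = 0.096109
T(2,2) = 0.096109 + (0.096109 − (-0.477411))/15 = 0.134344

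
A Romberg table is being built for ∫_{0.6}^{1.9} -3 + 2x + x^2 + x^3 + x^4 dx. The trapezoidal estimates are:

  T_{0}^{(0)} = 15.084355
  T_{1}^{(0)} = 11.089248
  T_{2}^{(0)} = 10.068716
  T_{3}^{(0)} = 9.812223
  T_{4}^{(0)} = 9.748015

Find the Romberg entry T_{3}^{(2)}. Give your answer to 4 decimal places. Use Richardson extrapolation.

T_{2}^{(1)} = (4·10.068716 − 11.089248) / 3 = 9.728539
T_{3}^{(1)} = 9.812223 + (9.812223 − 10.068716)/3 = 9.726725
T_{3}^{(2)} = (16·9.726725 − 9.728539) / 15 = 9.726604

9.7266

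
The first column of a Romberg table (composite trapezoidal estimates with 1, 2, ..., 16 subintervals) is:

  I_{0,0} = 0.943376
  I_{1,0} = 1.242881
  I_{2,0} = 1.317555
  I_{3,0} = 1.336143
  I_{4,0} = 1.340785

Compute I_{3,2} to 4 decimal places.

Richardson extrapolation on the trapezoidal column (denominator 4−1=3):
I_{2,1} = (4·1.317555 − 1.242881) / 3 = 1.342446
I_{3,1} = (4·1.336143 − 1.317555) / 3 = 1.342339
I_{3,2} = 1.342339 + (1.342339 − 1.342446)/15 = 1.342332

1.3423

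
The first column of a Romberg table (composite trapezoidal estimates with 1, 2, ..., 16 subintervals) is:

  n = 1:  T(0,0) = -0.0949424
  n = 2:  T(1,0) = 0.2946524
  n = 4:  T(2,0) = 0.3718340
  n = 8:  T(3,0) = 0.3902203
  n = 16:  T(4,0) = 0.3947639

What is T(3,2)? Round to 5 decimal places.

0.39627

Richardson extrapolation on the trapezoidal column (denominator 4−1=3):
T(2,1) = (4·0.3718340 − 0.2946524) / 3 = 0.3975612
T(3,1) = 0.3902203 + (0.3902203 − 0.3718340)/3 = 0.3963491
T(3,2) = (16·0.3963491 − 0.3975612) / 15 = 0.3962683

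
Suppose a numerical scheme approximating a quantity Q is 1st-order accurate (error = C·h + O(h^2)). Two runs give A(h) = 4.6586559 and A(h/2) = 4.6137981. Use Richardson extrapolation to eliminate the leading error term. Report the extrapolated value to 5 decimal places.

Extrapolated value = (2·A(h/2) − A(h)) / (2 − 1)
= (2·4.6137981 − 4.6586559) / 1
= 4.5689403 / 1 = 4.5689403

4.56894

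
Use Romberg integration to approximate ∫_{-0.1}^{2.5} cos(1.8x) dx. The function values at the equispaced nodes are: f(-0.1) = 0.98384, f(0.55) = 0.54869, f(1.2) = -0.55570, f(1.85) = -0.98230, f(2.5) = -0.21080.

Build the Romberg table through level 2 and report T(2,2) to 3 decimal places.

T(0,0) (trapezoid, 1 panel, h=2.6000): 1.00495
T(1,0) (trapezoid, 2 panels, h=1.3000): -0.21993
T(2,0) (trapezoid, 4 panels, h=0.6500): -0.39181
T(1,1) = -0.21993 + (-0.21993 − 1.00495)/3 = -0.62822
T(2,1) = -0.39181 + (-0.39181 − (-0.21993))/3 = -0.44910
T(2,2) = -0.44910 + (-0.44910 − (-0.62822))/15 = -0.43716

-0.437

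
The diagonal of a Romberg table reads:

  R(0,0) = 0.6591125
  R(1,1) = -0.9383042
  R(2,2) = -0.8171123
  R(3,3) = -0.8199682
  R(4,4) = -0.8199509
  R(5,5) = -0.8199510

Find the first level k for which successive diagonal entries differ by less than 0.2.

k = 2

|R(1,1) − R(0,0)| = 1.5974167 ≥ 0.2
|R(2,2) − R(1,1)| = 0.1211919 < 0.2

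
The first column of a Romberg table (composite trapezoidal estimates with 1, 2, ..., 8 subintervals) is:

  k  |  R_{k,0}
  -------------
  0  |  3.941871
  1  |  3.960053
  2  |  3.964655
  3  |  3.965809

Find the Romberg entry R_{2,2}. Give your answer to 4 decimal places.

Richardson extrapolation on the trapezoidal column (denominator 4−1=3):
R_{1,1} = 3.960053 + (3.960053 − 3.941871)/3 = 3.966114
R_{2,1} = (4·3.964655 − 3.960053) / 3 = 3.966189
R_{2,2} = 3.966189 + (3.966189 − 3.966114)/15 = 3.966194

3.9662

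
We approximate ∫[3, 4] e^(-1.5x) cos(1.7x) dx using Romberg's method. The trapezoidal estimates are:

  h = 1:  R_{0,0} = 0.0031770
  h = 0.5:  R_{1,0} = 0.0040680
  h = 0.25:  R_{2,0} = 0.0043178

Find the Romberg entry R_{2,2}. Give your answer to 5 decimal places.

R_{1,1} = 0.0040680 + (0.0040680 − 0.0031770)/3 = 0.0043650
R_{2,1} = (4·0.0043178 − 0.0040680) / 3 = 0.0044011
R_{2,2} = 0.0044011 + (0.0044011 − 0.0043650)/15 = 0.0044035

0.00440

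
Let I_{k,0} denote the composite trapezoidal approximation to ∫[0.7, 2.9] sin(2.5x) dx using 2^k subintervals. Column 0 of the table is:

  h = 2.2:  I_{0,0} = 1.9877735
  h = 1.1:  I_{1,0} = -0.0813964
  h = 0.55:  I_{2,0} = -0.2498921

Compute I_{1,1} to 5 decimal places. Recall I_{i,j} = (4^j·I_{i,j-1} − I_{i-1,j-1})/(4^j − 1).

-0.77112

I_{1,1} = -0.0813964 + (-0.0813964 − 1.9877735)/3 = -0.7711197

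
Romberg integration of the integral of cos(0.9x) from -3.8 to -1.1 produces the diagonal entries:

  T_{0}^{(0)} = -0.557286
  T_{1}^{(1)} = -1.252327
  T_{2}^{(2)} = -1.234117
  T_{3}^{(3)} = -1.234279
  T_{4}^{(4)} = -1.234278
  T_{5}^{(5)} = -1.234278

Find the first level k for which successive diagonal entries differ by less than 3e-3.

k = 3

|T_{1}^{(1)} − T_{0}^{(0)}| = 0.695041 ≥ 3e-3
|T_{2}^{(2)} − T_{1}^{(1)}| = 0.018210 ≥ 3e-3
|T_{3}^{(3)} − T_{2}^{(2)}| = 0.000162 < 3e-3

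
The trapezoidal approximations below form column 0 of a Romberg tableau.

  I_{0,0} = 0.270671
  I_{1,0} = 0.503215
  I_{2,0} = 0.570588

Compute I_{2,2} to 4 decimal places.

0.5939

I_{1,1} = (4·0.503215 − 0.270671) / 3 = 0.580730
I_{2,1} = (4·0.570588 − 0.503215) / 3 = 0.593046
I_{2,2} = (16·0.593046 − 0.580730) / 15 = 0.593867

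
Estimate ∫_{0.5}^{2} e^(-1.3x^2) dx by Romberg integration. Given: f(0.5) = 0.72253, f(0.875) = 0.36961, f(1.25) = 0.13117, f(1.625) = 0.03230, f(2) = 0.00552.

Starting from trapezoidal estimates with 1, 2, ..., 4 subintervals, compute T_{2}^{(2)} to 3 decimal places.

0.326

T_{0}^{(0)} (trapezoid, 1 panel, h=1.5000): 0.54604
T_{1}^{(0)} (trapezoid, 2 panels, h=0.7500): 0.37140
T_{2}^{(0)} (trapezoid, 4 panels, h=0.3750): 0.33641
T_{1}^{(1)} = 0.37140 + (0.37140 − 0.54604)/3 = 0.31319
T_{2}^{(1)} = 0.33641 + (0.33641 − 0.37140)/3 = 0.32475
T_{2}^{(2)} = 0.32475 + (0.32475 − 0.31319)/15 = 0.32552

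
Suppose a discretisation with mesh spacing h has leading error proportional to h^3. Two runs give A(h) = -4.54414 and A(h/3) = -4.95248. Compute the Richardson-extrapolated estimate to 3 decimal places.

-4.968

The leading error scales as h^3; refining by a factor of 3 reduces it by 3^3 = 27.
Extrapolated value = (27·A(h/3) − A(h)) / (27 − 1)
= (27·(-4.95248) − (-4.54414)) / 26
= -129.17282 / 26 = -4.96819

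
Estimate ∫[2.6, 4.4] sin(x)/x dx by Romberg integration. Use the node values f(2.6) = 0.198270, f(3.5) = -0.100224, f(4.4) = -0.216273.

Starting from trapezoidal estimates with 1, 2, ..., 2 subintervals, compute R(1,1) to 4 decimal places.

R(0,0) (trapezoid, 1 panel, h=1.8000): -0.016203
R(1,0) (trapezoid, 2 panels, h=0.9000): -0.098303
R(1,1) = -0.098303 + (-0.098303 − (-0.016203))/3 = -0.125670

-0.1257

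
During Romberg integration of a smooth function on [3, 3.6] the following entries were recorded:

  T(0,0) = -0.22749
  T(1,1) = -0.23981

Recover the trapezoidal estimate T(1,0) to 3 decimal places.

-0.237

From T(1,1) = (4·T(1,0) − T(0,0))/3, solve for T(1,0):
4·T(1,0) = 3·(-0.23981) + (-0.22749) = -0.94692
T(1,0) = -0.23673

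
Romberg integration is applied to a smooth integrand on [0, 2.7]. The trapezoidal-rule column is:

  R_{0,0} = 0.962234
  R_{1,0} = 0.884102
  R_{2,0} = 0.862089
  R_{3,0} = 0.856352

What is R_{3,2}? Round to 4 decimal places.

0.8544

R_{2,1} = (4·0.862089 − 0.884102) / 3 = 0.854751
R_{3,1} = 0.856352 + (0.856352 − 0.862089)/3 = 0.854440
R_{3,2} = 0.854440 + (0.854440 − 0.854751)/15 = 0.854419
(Column j=1 coincides with Simpson's rule on the same nodes.)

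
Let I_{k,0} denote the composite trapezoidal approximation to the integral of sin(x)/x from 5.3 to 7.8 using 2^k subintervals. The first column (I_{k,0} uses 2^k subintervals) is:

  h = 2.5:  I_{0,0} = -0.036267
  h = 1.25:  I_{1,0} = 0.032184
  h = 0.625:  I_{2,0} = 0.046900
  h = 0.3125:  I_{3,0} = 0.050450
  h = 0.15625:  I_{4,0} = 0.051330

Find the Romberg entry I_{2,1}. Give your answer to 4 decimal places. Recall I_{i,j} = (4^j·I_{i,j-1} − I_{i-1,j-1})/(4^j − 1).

0.0518

Richardson extrapolation on the trapezoidal column (denominator 4−1=3):
I_{2,1} = 0.046900 + (0.046900 − 0.032184)/3 = 0.051805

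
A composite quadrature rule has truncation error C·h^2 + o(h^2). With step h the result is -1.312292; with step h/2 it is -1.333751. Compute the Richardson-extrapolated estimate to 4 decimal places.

-1.3409

The leading error scales as h^2; refining by a factor of 2 reduces it by 2^2 = 4.
Extrapolated value = (4·A(h/2) − A(h)) / (4 − 1)
= (4·(-1.333751) − (-1.312292)) / 3
= -4.022712 / 3 = -1.340904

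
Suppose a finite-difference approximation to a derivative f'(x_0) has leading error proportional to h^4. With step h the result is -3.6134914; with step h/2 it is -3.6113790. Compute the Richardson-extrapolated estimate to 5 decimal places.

The leading error scales as h^4; refining by a factor of 2 reduces it by 2^4 = 16.
Extrapolated value = (16·A(h/2) − A(h)) / (16 − 1)
= (16·(-3.6113790) − (-3.6134914)) / 15
= -54.1685726 / 15 = -3.6112382

-3.61124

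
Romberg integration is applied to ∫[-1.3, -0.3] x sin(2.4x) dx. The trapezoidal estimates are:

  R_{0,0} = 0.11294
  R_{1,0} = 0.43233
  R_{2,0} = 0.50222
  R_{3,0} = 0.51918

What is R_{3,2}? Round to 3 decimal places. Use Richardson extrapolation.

Richardson extrapolation on the trapezoidal column (denominator 4−1=3):
R_{2,1} = (4·0.50222 − 0.43233) / 3 = 0.52552
R_{3,1} = 0.51918 + (0.51918 − 0.50222)/3 = 0.52483
R_{3,2} = 0.52483 + (0.52483 − 0.52552)/15 = 0.52478

0.525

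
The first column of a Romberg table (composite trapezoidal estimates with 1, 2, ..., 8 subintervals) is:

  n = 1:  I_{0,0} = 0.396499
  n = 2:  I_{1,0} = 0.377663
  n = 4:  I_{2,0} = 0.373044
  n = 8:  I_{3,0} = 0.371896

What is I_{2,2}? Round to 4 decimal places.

0.3715

Richardson extrapolation on the trapezoidal column (denominator 4−1=3):
I_{1,1} = 0.377663 + (0.377663 − 0.396499)/3 = 0.371384
I_{2,1} = (4·0.373044 − 0.377663) / 3 = 0.371504
I_{2,2} = 0.371504 + (0.371504 − 0.371384)/15 = 0.371512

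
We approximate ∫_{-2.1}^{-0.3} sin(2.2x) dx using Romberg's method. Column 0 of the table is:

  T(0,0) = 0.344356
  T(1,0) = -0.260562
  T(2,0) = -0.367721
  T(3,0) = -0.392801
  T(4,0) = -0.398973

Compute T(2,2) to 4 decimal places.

-0.3995

Richardson extrapolation on the trapezoidal column (denominator 4−1=3):
T(1,1) = -0.260562 + (-0.260562 − 0.344356)/3 = -0.462201
T(2,1) = -0.367721 + (-0.367721 − (-0.260562))/3 = -0.403441
T(2,2) = -0.403441 + (-0.403441 − (-0.462201))/15 = -0.399524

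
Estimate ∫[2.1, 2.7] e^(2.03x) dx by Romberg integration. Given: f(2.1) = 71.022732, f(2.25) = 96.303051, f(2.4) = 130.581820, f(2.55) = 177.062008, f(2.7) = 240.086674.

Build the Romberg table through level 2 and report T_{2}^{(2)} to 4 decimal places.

83.2829

T_{0}^{(0)} (trapezoid, 1 panel, h=0.6000): 93.332822
T_{1}^{(0)} (trapezoid, 2 panels, h=0.3000): 85.840957
T_{2}^{(0)} (trapezoid, 4 panels, h=0.1500): 83.925237
T_{1}^{(1)} = 85.840957 + (85.840957 − 93.332822)/3 = 83.343669
T_{2}^{(1)} = 83.925237 + (83.925237 − 85.840957)/3 = 83.286664
T_{2}^{(2)} = 83.286664 + (83.286664 − 83.343669)/15 = 83.282864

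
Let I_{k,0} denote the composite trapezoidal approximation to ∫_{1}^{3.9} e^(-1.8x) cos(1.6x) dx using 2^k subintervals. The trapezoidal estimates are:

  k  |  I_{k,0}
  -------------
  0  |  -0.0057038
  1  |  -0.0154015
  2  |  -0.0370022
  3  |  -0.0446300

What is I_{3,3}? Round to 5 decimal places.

-0.04739

I_{1,1} = (4·(-0.0154015) − (-0.0057038)) / 3 = -0.0186341
I_{2,1} = -0.0370022 + (-0.0370022 − (-0.0154015))/3 = -0.0442024
I_{3,1} = -0.0446300 + (-0.0446300 − (-0.0370022))/3 = -0.0471726
I_{2,2} = -0.0442024 + (-0.0442024 − (-0.0186341))/15 = -0.0459070
I_{3,2} = -0.0471726 + (-0.0471726 − (-0.0442024))/15 = -0.0473706
I_{3,3} = -0.0473706 + (-0.0473706 − (-0.0459070))/63 = -0.0473938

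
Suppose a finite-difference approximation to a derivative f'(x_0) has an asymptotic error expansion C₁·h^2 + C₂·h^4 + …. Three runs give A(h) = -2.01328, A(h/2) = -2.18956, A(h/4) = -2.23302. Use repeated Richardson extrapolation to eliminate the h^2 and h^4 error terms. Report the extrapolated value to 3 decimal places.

-2.247

First eliminate the h^2 term (factor 2^2 = 4):
  B₁ = (4·(-2.18956) − (-2.01328))/3 = -2.24832
  B₂ = (4·(-2.23302) − (-2.18956))/3 = -2.24751
Then eliminate the h^4 term (factor 2^4 = 16):
  (16·(-2.24751) − (-2.24832))/15 = -2.24746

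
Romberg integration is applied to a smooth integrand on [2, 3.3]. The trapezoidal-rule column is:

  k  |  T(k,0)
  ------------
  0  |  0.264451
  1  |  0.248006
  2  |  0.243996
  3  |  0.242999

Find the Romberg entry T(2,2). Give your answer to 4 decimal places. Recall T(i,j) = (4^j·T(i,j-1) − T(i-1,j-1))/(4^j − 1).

0.2427

T(1,1) = 0.248006 + (0.248006 − 0.264451)/3 = 0.242524
T(2,1) = (4·0.243996 − 0.248006) / 3 = 0.242659
T(2,2) = (16·0.242659 − 0.242524) / 15 = 0.242668
(Column j=1 coincides with Simpson's rule on the same nodes.)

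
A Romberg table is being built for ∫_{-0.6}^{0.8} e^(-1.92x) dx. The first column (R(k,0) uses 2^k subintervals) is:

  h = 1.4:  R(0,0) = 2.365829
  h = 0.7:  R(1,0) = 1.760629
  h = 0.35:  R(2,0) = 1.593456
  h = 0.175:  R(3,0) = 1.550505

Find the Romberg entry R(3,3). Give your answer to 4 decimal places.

R(1,1) = 1.760629 + (1.760629 − 2.365829)/3 = 1.558896
R(2,1) = 1.593456 + (1.593456 − 1.760629)/3 = 1.537732
R(3,1) = (4·1.550505 − 1.593456) / 3 = 1.536188
R(2,2) = (16·1.537732 − 1.558896) / 15 = 1.536321
R(3,2) = (16·1.536188 − 1.537732) / 15 = 1.536085
R(3,3) = 1.536085 + (1.536085 − 1.536321)/63 = 1.536081

1.5361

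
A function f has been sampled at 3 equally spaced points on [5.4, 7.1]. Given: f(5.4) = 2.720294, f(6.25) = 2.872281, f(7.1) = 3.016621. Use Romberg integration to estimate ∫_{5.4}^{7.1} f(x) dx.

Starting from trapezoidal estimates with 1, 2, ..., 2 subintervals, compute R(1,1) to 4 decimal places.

4.8807

R(0,0) (trapezoid, 1 panel, h=1.7000): 4.876378
R(1,0) (trapezoid, 2 panels, h=0.8500): 4.879628
R(1,1) = 4.879628 + (4.879628 − 4.876378)/3 = 4.880711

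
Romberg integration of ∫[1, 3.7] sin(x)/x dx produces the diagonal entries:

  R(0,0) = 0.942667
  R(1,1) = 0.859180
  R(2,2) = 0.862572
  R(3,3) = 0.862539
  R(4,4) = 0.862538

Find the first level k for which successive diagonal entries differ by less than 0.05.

|R(1,1) − R(0,0)| = 0.083487 ≥ 0.05
|R(2,2) − R(1,1)| = 0.003392 < 0.05

k = 2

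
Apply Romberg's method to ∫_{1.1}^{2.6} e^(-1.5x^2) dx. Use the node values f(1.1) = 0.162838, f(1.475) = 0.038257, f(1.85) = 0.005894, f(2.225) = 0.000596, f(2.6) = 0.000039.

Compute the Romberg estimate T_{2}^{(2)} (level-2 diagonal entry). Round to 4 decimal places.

T_{0}^{(0)} (trapezoid, 1 panel, h=1.5000): 0.122158
T_{1}^{(0)} (trapezoid, 2 panels, h=0.7500): 0.065499
T_{2}^{(0)} (trapezoid, 4 panels, h=0.3750): 0.047320
T_{1}^{(1)} = 0.065499 + (0.065499 − 0.122158)/3 = 0.046613
T_{2}^{(1)} = 0.047320 + (0.047320 − 0.065499)/3 = 0.041260
T_{2}^{(2)} = 0.041260 + (0.041260 − 0.046613)/15 = 0.040903

0.0409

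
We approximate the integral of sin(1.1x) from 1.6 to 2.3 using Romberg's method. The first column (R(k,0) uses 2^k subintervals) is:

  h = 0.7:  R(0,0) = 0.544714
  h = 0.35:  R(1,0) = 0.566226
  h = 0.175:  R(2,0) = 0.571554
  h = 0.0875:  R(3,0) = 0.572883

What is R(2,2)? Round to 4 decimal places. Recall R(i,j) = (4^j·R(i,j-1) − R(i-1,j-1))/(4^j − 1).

0.5733

R(1,1) = 0.566226 + (0.566226 − 0.544714)/3 = 0.573397
R(2,1) = (4·0.571554 − 0.566226) / 3 = 0.573330
R(2,2) = 0.573330 + (0.573330 − 0.573397)/15 = 0.573326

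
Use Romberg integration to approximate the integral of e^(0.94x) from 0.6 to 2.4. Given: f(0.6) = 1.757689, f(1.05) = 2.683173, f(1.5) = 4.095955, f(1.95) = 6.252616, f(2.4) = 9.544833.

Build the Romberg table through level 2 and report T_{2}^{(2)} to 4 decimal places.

T_{0}^{(0)} (trapezoid, 1 panel, h=1.8000): 10.172270
T_{1}^{(0)} (trapezoid, 2 panels, h=0.9000): 8.772494
T_{2}^{(0)} (trapezoid, 4 panels, h=0.4500): 8.407352
T_{1}^{(1)} = 8.772494 + (8.772494 − 10.172270)/3 = 8.305902
T_{2}^{(1)} = 8.407352 + (8.407352 − 8.772494)/3 = 8.285638
T_{2}^{(2)} = 8.285638 + (8.285638 − 8.305902)/15 = 8.284287

8.2843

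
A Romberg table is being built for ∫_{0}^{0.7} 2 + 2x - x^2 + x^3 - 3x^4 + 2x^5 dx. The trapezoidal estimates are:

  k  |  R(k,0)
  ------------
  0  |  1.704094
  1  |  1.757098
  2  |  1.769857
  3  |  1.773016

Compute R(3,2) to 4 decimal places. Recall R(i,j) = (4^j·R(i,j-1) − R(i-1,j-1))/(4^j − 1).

R(2,1) = (4·1.769857 − 1.757098) / 3 = 1.774110
R(3,1) = (4·1.773016 − 1.769857) / 3 = 1.774069
R(3,2) = (16·1.774069 − 1.774110) / 15 = 1.774066

1.7741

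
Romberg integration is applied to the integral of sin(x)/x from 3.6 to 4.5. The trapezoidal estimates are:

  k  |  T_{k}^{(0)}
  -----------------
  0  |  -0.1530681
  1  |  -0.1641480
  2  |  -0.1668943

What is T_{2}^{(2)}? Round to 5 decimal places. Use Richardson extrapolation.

-0.16781

Richardson extrapolation on the trapezoidal column (denominator 4−1=3):
T_{1}^{(1)} = -0.1641480 + (-0.1641480 − (-0.1530681))/3 = -0.1678413
T_{2}^{(1)} = (4·(-0.1668943) − (-0.1641480)) / 3 = -0.1678097
T_{2}^{(2)} = -0.1678097 + (-0.1678097 − (-0.1678413))/15 = -0.1678076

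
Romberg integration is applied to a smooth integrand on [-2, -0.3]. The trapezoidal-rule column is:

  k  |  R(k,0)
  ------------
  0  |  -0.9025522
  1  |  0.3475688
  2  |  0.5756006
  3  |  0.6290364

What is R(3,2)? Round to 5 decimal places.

Richardson extrapolation on the trapezoidal column (denominator 4−1=3):
R(2,1) = (4·0.5756006 − 0.3475688) / 3 = 0.6516112
R(3,1) = 0.6290364 + (0.6290364 − 0.5756006)/3 = 0.6468483
R(3,2) = (16·0.6468483 − 0.6516112) / 15 = 0.6465308

0.64653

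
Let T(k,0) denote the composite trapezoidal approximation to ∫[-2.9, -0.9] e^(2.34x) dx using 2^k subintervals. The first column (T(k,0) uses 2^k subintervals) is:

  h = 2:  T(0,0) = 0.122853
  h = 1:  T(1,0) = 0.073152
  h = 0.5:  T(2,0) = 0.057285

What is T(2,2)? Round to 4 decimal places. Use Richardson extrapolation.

Richardson extrapolation on the trapezoidal column (denominator 4−1=3):
T(1,1) = (4·0.073152 − 0.122853) / 3 = 0.056585
T(2,1) = (4·0.057285 − 0.073152) / 3 = 0.051996
T(2,2) = (16·0.051996 − 0.056585) / 15 = 0.051690

0.0517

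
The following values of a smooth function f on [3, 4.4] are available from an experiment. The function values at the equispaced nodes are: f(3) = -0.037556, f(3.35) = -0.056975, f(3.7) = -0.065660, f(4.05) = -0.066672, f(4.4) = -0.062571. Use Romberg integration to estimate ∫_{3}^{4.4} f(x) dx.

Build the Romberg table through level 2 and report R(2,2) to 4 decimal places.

-0.0847

R(0,0) (trapezoid, 1 panel, h=1.4000): -0.070089
R(1,0) (trapezoid, 2 panels, h=0.7000): -0.081006
R(2,0) (trapezoid, 4 panels, h=0.3500): -0.083780
R(1,1) = -0.081006 + (-0.081006 − (-0.070089))/3 = -0.084645
R(2,1) = -0.083780 + (-0.083780 − (-0.081006))/3 = -0.084705
R(2,2) = -0.084705 + (-0.084705 − (-0.084645))/15 = -0.084709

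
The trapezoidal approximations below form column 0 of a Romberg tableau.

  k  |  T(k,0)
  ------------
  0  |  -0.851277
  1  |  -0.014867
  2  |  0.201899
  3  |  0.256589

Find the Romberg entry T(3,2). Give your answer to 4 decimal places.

0.2749

Richardson extrapolation on the trapezoidal column (denominator 4−1=3):
T(2,1) = (4·0.201899 − (-0.014867)) / 3 = 0.274154
T(3,1) = (4·0.256589 − 0.201899) / 3 = 0.274819
T(3,2) = 0.274819 + (0.274819 − 0.274154)/15 = 0.274863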